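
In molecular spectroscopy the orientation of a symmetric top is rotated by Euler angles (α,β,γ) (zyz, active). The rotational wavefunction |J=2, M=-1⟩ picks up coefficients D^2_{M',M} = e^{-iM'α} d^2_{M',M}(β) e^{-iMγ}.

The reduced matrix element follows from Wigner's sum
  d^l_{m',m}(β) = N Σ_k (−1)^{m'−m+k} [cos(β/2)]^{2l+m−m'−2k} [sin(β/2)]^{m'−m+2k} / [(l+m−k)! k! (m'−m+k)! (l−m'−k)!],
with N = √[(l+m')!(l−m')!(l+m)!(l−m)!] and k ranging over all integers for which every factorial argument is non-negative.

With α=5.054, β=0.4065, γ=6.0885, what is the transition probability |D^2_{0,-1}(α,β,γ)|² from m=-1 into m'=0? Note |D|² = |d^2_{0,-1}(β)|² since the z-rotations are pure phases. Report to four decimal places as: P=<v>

P=0.1978

Split into d^2_{0,-1}(β=0.4065) × two z-phases.
c=cos(0.4065/2)=0.979416, s=sin(0.4065/2)=0.201853; N=√[2·2·1·6]=4.898979
k: max(0,(-1)−(0))=0 … min(2+(-1),2−(0))=1
  k=0: (−1)^1·4.8990/(2)·0.9794^3·0.2019^1 = -0.464529
  k=1: (−1)^2·4.8990/(2)·0.9794^1·0.2019^3 = +0.019731
d^2_{0,-1}(0.4065) = -0.464529 +0.019731 = -0.444798
|D^2_{0,-1}|² = |d^2_{0,-1}(β)|² = (-0.444798)² = 0.197845 (the z-rotation phases have unit modulus)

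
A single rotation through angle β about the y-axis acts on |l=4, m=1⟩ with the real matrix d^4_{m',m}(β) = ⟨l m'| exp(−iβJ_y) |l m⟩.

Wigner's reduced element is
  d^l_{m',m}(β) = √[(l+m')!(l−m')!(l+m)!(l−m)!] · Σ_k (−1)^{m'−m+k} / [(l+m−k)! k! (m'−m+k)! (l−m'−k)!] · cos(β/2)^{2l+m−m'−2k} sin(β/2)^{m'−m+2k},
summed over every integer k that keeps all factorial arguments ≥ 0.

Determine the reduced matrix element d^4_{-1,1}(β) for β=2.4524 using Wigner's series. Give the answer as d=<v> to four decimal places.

d=0.2808

d^4_{-1,1}(β=2.4524) via Wigner's sum:
Half-angle: c=0.337817, s=0.941212. N=√(6·120·120·6)=720.000000
Admissible k: 2..5 (factorial args all ≥0)
  k=2: (−1)^0·720.0000/(72)·0.3378^6·0.9412^2 = +0.013166
  k=3: (−1)^1·720.0000/(24)·0.3378^4·0.9412^4 = -0.306617
  k=4: (−1)^2·720.0000/(48)·0.3378^2·0.9412^6 = +1.190085
  k=5: (−1)^3·720.0000/(720)·0.3378^0·0.9412^8 = -0.615884
d^4_{-1,1}(2.4524) = +0.013166 -0.306617 +1.190085 -0.615884 = +0.280750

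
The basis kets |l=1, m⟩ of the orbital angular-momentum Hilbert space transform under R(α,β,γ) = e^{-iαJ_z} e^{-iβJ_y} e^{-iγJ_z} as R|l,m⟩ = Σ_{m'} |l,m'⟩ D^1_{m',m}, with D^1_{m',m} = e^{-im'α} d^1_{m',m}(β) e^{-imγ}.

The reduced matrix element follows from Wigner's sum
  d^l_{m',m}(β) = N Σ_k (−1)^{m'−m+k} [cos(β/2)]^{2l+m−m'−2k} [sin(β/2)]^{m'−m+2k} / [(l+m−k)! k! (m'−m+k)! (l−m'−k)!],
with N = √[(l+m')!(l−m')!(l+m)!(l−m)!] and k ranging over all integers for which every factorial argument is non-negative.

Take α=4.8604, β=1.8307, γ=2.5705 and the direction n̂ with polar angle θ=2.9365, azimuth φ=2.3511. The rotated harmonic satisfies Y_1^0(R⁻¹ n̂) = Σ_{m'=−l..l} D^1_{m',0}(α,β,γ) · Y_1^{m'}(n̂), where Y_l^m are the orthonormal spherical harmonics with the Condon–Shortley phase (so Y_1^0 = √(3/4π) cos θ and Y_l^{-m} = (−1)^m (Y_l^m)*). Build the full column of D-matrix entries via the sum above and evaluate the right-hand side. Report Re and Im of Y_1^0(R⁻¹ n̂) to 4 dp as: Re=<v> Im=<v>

Re=0.0454 Im=0.0000

Need the full column D^1_{m',0} for m'=−1..1 at α=4.8604, β=1.8307, γ=2.5705.
cos(β/2)=0.609513, sin(β/2)=0.792776
d^1_{-1,0}: single k=1 term ⇒ +0.683358;  D = +0.100776-0.675887i
d^1_{0,0}: k∈[0..1] ⇒ +0.371506 -0.628494 = -0.256987;  D = -0.256987+0.000000i
d^1_{1,0}: single k=0 term ⇒ -0.683358;  D = -0.100776-0.675887i
Y_1^{m'}(θ=2.9365,φ=2.3511) and Σ D·Y over m':
  (+0.1008-0.6759i)·(-0.0495-0.0500i)  (-0.2570+0.0000i)·(-0.4784+0.0000i)  (-0.1008-0.6759i)·(+0.0495-0.0500i)
Y_1^0(R⁻¹ n̂) = +0.045359+0.000000i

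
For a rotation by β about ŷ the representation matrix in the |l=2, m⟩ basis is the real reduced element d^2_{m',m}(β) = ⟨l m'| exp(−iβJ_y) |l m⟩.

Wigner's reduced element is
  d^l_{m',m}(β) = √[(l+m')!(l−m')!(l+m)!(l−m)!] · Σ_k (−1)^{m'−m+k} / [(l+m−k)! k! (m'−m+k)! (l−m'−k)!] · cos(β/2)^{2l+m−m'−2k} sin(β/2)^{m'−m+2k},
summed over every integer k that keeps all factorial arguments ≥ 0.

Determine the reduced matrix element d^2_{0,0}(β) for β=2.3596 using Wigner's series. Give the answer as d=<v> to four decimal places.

d=0.2551

d^2_{0,0}(β=2.3596) via Wigner's sum:
c=cos(2.3596/2)=0.381110, s=sin(2.3596/2)=0.924530; N=√[2·2·2·2]=4.000000
k: max(0,(0)−(0))=0 … min(2+(0),2−(0))=2
  k=0: (−1)^0·4.0000/(4)·0.3811^4·0.9245^0 = +0.021096
  k=1: (−1)^1·4.0000/(1)·0.3811^2·0.9245^2 = -0.496595
  k=2: (−1)^2·4.0000/(4)·0.3811^0·0.9245^4 = +0.730607
d^2_{0,0}(2.3596) = +0.021096 -0.496595 +0.730607 = +0.255108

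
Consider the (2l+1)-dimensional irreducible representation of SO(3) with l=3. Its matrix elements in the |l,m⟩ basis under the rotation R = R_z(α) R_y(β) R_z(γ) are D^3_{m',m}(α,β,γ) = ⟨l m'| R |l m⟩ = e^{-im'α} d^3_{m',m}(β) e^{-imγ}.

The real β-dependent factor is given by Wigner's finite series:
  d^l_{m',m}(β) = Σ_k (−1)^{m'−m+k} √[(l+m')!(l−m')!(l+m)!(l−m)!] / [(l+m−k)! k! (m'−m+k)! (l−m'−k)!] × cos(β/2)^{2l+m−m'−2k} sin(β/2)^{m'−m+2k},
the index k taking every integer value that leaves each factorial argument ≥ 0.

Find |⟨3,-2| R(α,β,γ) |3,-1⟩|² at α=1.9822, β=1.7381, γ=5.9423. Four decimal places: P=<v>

P=0.2373

Split into d^3_{-2,-1}(β=1.7381) × two z-phases.
c=cos(1.7381/2)=0.645552, s=sin(1.7381/2)=0.763716; N=√[1·120·2·24]=75.894664
Admissible k: 1..2 (factorial args all ≥0)
  k=1: (−1)^0·75.8947/(24)·0.6456^5·0.7637^1 = +0.270763
  k=2: (−1)^1·75.8947/(12)·0.6456^3·0.7637^3 = -0.757914
d^3_{-2,-1}(1.7381) = +0.270763 -0.757914 = -0.487151
|D^3_{-2,-1}|² = |d^3_{-2,-1}(β)|² = (-0.487151)² = 0.237316 (the z-rotation phases have unit modulus)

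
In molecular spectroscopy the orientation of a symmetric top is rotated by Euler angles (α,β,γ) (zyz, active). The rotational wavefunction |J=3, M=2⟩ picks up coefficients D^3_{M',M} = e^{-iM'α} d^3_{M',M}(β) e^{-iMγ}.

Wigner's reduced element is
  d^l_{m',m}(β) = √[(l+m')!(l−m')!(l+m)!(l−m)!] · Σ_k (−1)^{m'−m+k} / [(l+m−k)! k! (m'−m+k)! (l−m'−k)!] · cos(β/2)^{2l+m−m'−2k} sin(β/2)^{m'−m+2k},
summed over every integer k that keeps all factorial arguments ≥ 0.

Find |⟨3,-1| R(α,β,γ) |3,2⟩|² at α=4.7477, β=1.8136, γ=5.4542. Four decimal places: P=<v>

P=0.0176

D^3_{-1,2}(4.7477,1.8136,5.4542) = e^{-i·-1·4.7477}·d^3_{-1,2}(1.8136)·e^{-i·2·5.4542}. Compute d first:
Half-angle: c=0.616269, s=0.787536. N=√(2·24·120·1)=75.894664
k∈{3,4} keeps every argument non-negative
  k=3: (−1)^0·75.8947/(12)·0.6163^3·0.7875^3 = +0.723022
  k=4: (−1)^1·75.8947/(24)·0.6163^1·0.7875^5 = -0.590366
d^3_{-1,2}(1.8136) = +0.723022 -0.590366 = +0.132656
|D^3_{-1,2}|² = |d^3_{-1,2}(β)|² = (+0.132656)² = 0.017598 (the z-rotation phases have unit modulus)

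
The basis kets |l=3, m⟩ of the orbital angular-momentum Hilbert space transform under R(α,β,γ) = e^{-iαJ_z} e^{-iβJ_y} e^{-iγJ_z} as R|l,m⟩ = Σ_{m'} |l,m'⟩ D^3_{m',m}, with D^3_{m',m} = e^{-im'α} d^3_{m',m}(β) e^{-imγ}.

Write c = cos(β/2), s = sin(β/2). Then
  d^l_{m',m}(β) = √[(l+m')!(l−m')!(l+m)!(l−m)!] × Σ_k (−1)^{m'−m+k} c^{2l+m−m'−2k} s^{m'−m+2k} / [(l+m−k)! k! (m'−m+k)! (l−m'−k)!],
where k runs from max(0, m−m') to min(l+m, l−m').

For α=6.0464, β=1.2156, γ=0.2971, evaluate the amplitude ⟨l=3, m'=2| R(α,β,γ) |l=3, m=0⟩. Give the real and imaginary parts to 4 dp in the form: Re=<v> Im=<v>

D^3_{2,0}(6.0464,1.2156,0.2971) = e^{-i·2·6.0464}·d^3_{2,0}(1.2156)·e^{-i·0·0.2971}. Compute d first:
With c≡cos(β/2)=0.820906 and s≡sin(β/2)=0.571063, N=[120·1·6·6]^{1/2}=65.726707
Admissible k: 0..1 (factorial args all ≥0)
  k=0: (−1)^2·65.7267/(12)·0.8209^4·0.5711^2 = +0.811153
  k=1: (−1)^3·65.7267/(12)·0.8209^2·0.5711^4 = -0.392540
d^3_{2,0}(1.2156) = +0.811153 -0.392540 = +0.418614
Attach z-rotation phases: D = e^{-i(2)(6.0464)}·(+0.418614)·e^{-i(0)(0.2971)} = +0.372543+0.190916i

Re=0.3725 Im=0.1909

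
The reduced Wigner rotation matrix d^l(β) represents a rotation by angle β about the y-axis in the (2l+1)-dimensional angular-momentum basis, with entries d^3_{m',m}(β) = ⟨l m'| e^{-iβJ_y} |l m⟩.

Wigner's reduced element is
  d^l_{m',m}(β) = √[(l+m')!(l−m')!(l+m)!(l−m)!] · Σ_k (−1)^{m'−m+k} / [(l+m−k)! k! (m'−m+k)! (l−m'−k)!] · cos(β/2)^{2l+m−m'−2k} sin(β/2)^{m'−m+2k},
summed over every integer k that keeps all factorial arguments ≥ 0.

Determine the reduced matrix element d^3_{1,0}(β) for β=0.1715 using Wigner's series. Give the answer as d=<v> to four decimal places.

d=-0.2848

d^3_{1,0}(β=0.1715) via Wigner's sum:
c=cos(0.1715/2)=0.996326, s=sin(0.1715/2)=0.085645; N=√[24·2·6·6]=41.569219
k∈{0,1,2} keeps every argument non-negative
  k=0: (−1)^1·41.5692/(12)·0.9963^5·0.0856^1 = -0.291272
  k=1: (−1)^2·41.5692/(4)·0.9963^3·0.0856^3 = +0.006457
  k=2: (−1)^3·41.5692/(12)·0.9963^1·0.0856^5 = -0.000016
d^3_{1,0}(0.1715) = -0.291272 +0.006457 -0.000016 = -0.284831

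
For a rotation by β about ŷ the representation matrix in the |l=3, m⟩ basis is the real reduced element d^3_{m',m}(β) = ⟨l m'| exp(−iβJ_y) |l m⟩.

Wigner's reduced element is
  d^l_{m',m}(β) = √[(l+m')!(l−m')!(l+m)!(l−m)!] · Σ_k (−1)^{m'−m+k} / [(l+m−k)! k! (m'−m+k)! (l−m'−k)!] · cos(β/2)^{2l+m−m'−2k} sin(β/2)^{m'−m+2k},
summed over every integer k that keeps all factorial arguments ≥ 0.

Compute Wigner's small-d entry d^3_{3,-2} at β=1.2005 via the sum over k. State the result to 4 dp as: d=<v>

d^3_{3,-2}(β=1.2005) via Wigner's sum:
Half-angle: c=0.825194, s=0.564849. N=√(720·1·1·120)=293.938769
Admissible k: 0..0 (factorial args all ≥0)
  k=0: (−1)^5·293.9388/(120)·0.8252^1·0.5648^5 = -0.116223
d^3_{3,-2}(1.2005) = -0.116223

d=-0.1162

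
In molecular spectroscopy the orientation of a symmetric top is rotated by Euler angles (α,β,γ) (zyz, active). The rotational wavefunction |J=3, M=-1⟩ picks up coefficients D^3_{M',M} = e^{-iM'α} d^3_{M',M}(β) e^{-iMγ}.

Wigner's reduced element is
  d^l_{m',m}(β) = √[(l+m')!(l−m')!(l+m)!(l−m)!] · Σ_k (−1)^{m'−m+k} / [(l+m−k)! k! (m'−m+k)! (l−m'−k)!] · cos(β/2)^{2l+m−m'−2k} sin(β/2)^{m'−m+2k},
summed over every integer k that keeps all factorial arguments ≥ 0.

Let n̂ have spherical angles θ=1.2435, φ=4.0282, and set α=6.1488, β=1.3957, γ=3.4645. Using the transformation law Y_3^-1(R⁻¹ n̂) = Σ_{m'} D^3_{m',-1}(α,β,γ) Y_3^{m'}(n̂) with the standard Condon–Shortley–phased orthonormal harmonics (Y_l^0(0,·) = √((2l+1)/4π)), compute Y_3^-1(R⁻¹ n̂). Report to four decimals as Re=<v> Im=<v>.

Need the full column D^3_{m',-1} for m'=−3..3 at α=6.1488, β=1.3957, γ=3.4645.
cos(β/2)=0.766225, sin(β/2)=0.642572
d^3_{-3,-1}: single k=2 term ⇒ +0.551208;  D = -0.549434+0.044186i
d^3_{-2,-1}: k∈[1..2] ⇒ +0.536667 -0.754857 = -0.218190;  D = +0.217871+0.011806i
d^3_{-1,-1}: k∈[0..2] ⇒ +0.202367 -1.138570 +0.600553 = -0.335650;  D = +0.329703+0.062903i
d^3_{0,-1}: k∈[0..2] ⇒ -0.587889 +1.240357 -0.290774 = +0.361694;  D = -0.343000-0.114775i
d^3_{1,-1}: k∈[0..2] ⇒ +0.853927 -0.800737 +0.070393 = +0.123584;  D = -0.110886-0.054565i
d^3_{2,-1}: k∈[0..1] ⇒ -0.754857 +0.265439 = -0.489418;  D = +0.406220+0.272975i
d^3_{3,-1}: single k=0 term ⇒ +0.387655;  D = -0.289886-0.257376i
Y_3^{m'}(θ=1.2435,φ=4.0282) and Σ D·Y over m':
  (-0.5494+0.0442i)·(+0.3139+0.1641i)  (+0.2179+0.0118i)·(-0.0592-0.2886i)  (+0.3297+0.0629i)·(+0.0935-0.1146i)  (-0.3430-0.1148i)·(-0.2979+0.0000i)  (-0.1109-0.0546i)·(-0.0935-0.1146i)  (+0.4062+0.2730i)·(-0.0592+0.2886i)  (-0.2899-0.2574i)·(-0.3139+0.1641i)
Y_3^-1(R⁻¹ n̂) = -0.014493+0.014486i

Re=-0.0145 Im=0.0145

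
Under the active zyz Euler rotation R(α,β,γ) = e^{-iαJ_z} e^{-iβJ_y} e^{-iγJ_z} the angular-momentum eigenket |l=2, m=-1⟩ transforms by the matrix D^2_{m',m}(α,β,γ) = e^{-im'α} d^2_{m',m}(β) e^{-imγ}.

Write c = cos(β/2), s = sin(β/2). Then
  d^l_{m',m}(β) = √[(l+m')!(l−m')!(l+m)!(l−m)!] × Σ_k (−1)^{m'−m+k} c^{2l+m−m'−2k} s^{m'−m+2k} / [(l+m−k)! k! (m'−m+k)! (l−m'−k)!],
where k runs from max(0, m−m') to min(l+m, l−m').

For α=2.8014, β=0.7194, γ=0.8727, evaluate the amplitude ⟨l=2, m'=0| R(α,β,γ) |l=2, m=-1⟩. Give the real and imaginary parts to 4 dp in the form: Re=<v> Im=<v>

D^2_{0,-1}(2.8014,0.7194,0.8727) = e^{-i·0·2.8014}·d^2_{0,-1}(0.7194)·e^{-i·-1·0.8727}. Compute d first:
With c≡cos(β/2)=0.936002 and s≡sin(β/2)=0.351993, N=[2·2·1·6]^{1/2}=4.898979
k∈{0,1} keeps every argument non-negative
  k=0: (−1)^1·4.8990/(2)·0.9360^3·0.3520^1 = -0.707035
  k=1: (−1)^2·4.8990/(2)·0.9360^1·0.3520^3 = +0.099990
d^2_{0,-1}(0.7194) = -0.707035 +0.099990 = -0.607045
Phases: e^{-i·(0)·2.8014}=+1.000000+0.000000i, e^{-i·(-1)·0.8727}=+0.642761+0.766067i ⇒ D=-0.390185-0.465038i

Re=-0.3902 Im=-0.4650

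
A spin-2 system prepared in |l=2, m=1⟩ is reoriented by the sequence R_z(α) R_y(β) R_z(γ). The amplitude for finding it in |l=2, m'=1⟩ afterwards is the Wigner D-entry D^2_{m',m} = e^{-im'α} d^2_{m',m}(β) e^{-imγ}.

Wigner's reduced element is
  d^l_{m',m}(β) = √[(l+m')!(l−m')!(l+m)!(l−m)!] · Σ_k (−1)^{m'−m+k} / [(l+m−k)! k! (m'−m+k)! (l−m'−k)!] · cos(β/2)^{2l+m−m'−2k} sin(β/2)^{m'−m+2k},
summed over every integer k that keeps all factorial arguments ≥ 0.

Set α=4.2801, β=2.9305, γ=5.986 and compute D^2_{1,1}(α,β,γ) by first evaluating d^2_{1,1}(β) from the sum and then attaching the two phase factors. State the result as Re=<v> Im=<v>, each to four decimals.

Re=0.0219 Im=-0.0245

Split into d^2_{1,1}(β=2.9305) × two z-phases.
Half-angle: c=0.105350, s=0.994435. N=√(6·1·6·1)=6.000000
Admissible k: 0..1 (factorial args all ≥0)
  k=0: (−1)^0·6.0000/(6)·0.1054^4·0.9944^0 = +0.000123
  k=1: (−1)^1·6.0000/(2)·0.1054^2·0.9944^2 = -0.032927
d^2_{1,1}(2.9305) = +0.000123 -0.032927 = -0.032803
Attach z-rotation phases: D = e^{-i(1)(4.2801)}·(-0.032803)·e^{-i(1)(5.986)} = +0.021863-0.024456i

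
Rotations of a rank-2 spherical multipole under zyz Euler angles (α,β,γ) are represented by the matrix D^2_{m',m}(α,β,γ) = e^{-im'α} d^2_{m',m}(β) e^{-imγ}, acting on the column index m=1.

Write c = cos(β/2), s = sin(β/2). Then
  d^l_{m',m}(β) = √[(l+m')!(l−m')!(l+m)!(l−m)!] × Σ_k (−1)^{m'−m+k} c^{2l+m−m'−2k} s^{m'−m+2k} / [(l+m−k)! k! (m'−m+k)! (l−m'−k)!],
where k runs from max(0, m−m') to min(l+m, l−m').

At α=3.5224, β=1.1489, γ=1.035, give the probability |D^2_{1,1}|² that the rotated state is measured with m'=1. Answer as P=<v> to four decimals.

P=0.0163

Split into d^2_{1,1}(β=1.1489) × two z-phases.
With c≡cos(β/2)=0.839491 and s≡sin(β/2)=0.543373, N=[6·1·6·1]^{1/2}=6.000000
The bounds max(0,m−m')=0 and min(l+m,l−m')=1 give 2 terms
  k=0: (−1)^0·6.0000/(6)·0.8395^4·0.5434^0 = +0.496666
  k=1: (−1)^1·6.0000/(2)·0.8395^2·0.5434^2 = -0.624238
d^2_{1,1}(1.1489) = +0.496666 -0.624238 = -0.127571
|D^2_{1,1}|² = |d^2_{1,1}(β)|² = (-0.127571)² = 0.016274 (the z-rotation phases have unit modulus)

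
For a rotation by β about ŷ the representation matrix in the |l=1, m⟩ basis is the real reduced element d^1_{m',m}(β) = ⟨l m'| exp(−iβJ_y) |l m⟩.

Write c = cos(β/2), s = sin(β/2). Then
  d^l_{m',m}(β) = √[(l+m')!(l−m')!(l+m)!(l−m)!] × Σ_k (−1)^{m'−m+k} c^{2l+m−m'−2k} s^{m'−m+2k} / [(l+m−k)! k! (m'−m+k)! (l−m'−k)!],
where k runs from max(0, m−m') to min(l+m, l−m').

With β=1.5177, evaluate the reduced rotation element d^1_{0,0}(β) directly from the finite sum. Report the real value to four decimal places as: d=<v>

d=0.0531

d^1_{0,0}(β=1.5177) via Wigner's sum:
Half-angle: c=0.725628, s=0.688087. N=√(1·1·1·1)=1.000000
k∈{0,1} keeps every argument non-negative
  k=0: (−1)^0·1.0000/(1)·0.7256^2·0.6881^0 = +0.526536
  k=1: (−1)^1·1.0000/(1)·0.7256^0·0.6881^2 = -0.473464
d^1_{0,0}(1.5177) = +0.526536 -0.473464 = +0.053071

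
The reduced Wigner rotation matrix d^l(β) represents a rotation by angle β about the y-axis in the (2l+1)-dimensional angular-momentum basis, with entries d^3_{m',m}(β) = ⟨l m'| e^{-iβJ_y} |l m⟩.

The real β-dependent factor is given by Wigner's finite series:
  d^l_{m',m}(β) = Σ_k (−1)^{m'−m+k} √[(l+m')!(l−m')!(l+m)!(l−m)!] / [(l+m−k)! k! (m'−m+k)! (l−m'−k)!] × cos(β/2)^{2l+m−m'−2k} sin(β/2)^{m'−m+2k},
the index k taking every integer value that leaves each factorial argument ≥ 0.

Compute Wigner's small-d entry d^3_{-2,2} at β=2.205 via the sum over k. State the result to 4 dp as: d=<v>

d=0.1410

d^3_{-2,2}(β=2.205) via Wigner's sum:
Half-angle: c=0.451367, s=0.892339. N=√(1·120·120·1)=120.000000
k: max(0,(2)−(-2))=4 … min(3+(2),3−(-2))=5
  k=4: (−1)^0·120.0000/(24)·0.4514^2·0.8923^4 = +0.645874
  k=5: (−1)^1·120.0000/(120)·0.4514^0·0.8923^6 = -0.504868
d^3_{-2,2}(2.205) = +0.645874 -0.504868 = +0.141006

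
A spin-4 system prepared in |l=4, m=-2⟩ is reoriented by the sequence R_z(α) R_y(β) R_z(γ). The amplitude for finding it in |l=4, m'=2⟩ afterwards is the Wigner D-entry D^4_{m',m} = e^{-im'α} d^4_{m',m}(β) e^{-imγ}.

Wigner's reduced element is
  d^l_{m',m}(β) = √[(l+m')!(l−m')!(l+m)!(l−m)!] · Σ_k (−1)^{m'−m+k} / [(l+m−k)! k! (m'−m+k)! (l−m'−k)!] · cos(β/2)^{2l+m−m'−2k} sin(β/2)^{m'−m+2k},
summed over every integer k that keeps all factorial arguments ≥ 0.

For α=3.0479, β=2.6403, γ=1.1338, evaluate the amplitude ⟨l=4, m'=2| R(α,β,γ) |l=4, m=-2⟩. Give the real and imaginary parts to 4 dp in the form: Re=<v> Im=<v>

First d^4_{2,-2}(β=2.6403), then the phase factors e^{-i(2)α} and e^{-i(-2)γ}:
Half-angle: c=0.248030, s=0.968752. N=√(720·2·2·720)=1440.000000
k∈{0,1,2} keeps every argument non-negative
  k=0: (−1)^4·1440.0000/(96)·0.2480^4·0.9688^4 = +0.049999
  k=1: (−1)^5·1440.0000/(120)·0.2480^2·0.9688^6 = -0.610192
  k=2: (−1)^6·1440.0000/(1440)·0.2480^0·0.9688^8 = +0.775715
d^4_{2,-2}(2.6403) = +0.049999 -0.610192 +0.775715 = +0.215521
Phases: e^{-i·(2)·3.0479}=+0.982495+0.186291i, e^{-i·(-2)·1.1338}=-0.641770+0.766897i ⇒ D=-0.166684+0.136623i

Re=-0.1667 Im=0.1366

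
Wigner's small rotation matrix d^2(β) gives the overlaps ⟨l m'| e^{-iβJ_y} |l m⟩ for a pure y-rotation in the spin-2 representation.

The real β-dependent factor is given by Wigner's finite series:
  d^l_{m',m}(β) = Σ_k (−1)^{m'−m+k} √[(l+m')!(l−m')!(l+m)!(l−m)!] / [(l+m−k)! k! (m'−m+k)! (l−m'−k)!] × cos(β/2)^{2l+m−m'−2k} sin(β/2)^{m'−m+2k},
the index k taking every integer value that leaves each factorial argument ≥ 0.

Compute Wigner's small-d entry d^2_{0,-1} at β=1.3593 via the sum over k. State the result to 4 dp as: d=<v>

d=-0.2514

d^2_{0,-1}(β=1.3593) via Wigner's sum:
Half-angle: c=0.777793, s=0.628521. N=√(2·2·1·6)=4.898979
Admissible k: 0..1 (factorial args all ≥0)
  k=0: (−1)^1·4.8990/(2)·0.7778^3·0.6285^1 = -0.724414
  k=1: (−1)^2·4.8990/(2)·0.7778^1·0.6285^3 = +0.473041
d^2_{0,-1}(1.3593) = -0.724414 +0.473041 = -0.251373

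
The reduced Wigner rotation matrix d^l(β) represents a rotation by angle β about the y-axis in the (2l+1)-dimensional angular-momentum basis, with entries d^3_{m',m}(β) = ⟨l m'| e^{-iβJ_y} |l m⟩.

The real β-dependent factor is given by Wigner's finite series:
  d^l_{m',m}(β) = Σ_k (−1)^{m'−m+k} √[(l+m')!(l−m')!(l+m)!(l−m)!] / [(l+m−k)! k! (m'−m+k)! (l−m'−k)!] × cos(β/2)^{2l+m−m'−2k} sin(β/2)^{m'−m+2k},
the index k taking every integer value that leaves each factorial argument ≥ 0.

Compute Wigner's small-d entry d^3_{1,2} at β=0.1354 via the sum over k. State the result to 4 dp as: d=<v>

d^3_{1,2}(β=0.1354) via Wigner's sum:
c=cos(0.1354/2)=0.997709, s=sin(0.1354/2)=0.067648; N=√[24·2·120·1]=75.894664
The bounds max(0,m−m')=1 and min(l+m,l−m')=2 give 2 terms
  k=1: (−1)^0·75.8947/(24)·0.9977^5·0.0676^1 = +0.211484
  k=2: (−1)^1·75.8947/(12)·0.9977^3·0.0676^3 = -0.001945
d^3_{1,2}(0.1354) = +0.211484 -0.001945 = +0.209539

d=0.2095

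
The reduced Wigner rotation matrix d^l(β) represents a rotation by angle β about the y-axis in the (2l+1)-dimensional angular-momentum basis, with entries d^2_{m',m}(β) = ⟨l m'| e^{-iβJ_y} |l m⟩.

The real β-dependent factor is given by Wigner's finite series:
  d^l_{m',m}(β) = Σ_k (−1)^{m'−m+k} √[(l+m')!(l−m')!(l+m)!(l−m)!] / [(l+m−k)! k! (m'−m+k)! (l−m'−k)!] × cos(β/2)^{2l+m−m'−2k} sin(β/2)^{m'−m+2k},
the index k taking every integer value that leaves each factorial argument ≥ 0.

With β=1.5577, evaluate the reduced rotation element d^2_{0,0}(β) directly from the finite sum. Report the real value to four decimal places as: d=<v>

d=-0.4997

d^2_{0,0}(β=1.5577) via Wigner's sum:
c=cos(1.5577/2)=0.711722, s=sin(1.5577/2)=0.702461; N=√[2·2·2·2]=4.000000
k∈{0,1,2} keeps every argument non-negative
  k=0: (−1)^0·4.0000/(4)·0.7117^4·0.7025^0 = +0.256591
  k=1: (−1)^1·4.0000/(1)·0.7117^2·0.7025^2 = -0.999828
  k=2: (−1)^2·4.0000/(4)·0.7117^0·0.7025^4 = +0.243495
d^2_{0,0}(1.5577) = +0.256591 -0.999828 +0.243495 = -0.499743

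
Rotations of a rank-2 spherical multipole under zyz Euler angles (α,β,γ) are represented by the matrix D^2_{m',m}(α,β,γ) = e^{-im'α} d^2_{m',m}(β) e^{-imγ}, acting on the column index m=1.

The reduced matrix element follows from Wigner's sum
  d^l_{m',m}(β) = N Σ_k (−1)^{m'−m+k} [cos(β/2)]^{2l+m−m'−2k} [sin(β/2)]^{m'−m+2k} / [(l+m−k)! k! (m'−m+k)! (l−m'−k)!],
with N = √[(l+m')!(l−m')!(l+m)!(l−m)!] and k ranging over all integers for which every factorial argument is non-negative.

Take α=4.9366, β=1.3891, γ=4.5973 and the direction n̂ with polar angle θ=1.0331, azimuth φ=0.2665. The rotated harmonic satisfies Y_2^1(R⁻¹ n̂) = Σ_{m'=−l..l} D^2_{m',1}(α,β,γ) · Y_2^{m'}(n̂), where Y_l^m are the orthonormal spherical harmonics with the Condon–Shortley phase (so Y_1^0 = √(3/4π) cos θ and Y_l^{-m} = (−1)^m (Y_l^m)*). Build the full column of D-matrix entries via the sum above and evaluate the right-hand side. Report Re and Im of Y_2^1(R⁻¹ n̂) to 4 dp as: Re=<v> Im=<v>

Re=0.0349 Im=0.0266

Need the full column D^2_{m',1} for m'=−2..2 at α=4.9366, β=1.3891, γ=4.5973.
cos(β/2)=0.768342, sin(β/2)=0.640040
d^2_{-2,1}: single k=3 term ⇒ +0.402907;  D = +0.215216-0.340612i
d^2_{-1,1}: k∈[2..3] ⇒ +0.725511 -0.167814 = +0.557697;  D = +0.525902+0.185617i
d^2_{0,1}: k∈[1..2] ⇒ +0.711125 -0.493459 = +0.217666;  D = -0.024996+0.216226i
d^2_{1,1}: k∈[0..1] ⇒ +0.348512 -0.725511 = -0.376999;  D = +0.374757-0.041057i
d^2_{2,1}: single k=0 term ⇒ -0.580631;  D = +0.189979+0.548671i
Y_2^{m'}(θ=1.0331,φ=0.2665) and Σ D·Y over m':
  (+0.2152-0.3406i)·(+0.2454-0.1448i)  (+0.5259+0.1856i)·(+0.3278-0.0895i)  (-0.0250+0.2162i)·(-0.0672+0.0000i)  (+0.3748-0.0411i)·(-0.3278-0.0895i)  (+0.1900+0.5487i)·(+0.2454+0.1448i)
Y_2^1(R⁻¹ n̂) = +0.034855+0.026583i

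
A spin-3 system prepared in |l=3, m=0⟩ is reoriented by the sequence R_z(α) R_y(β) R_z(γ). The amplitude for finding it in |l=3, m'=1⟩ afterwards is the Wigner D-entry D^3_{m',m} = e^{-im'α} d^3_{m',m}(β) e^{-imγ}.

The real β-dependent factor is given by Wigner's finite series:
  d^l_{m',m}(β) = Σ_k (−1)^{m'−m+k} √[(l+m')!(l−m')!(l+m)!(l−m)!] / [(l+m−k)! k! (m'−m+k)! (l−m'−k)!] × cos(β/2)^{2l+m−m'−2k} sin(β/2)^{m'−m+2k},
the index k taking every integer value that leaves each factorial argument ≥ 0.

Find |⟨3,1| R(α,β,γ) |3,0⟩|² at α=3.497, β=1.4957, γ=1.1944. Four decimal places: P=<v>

First d^3_{1,0}(β=1.4957), then the phase factors e^{-i(1)α} and e^{-i(0)γ}:
c=cos(1.4957/2)=0.733153, s=sin(1.4957/2)=0.680064; N=√[24·2·6·6]=41.569219
k∈{0,1,2} keeps every argument non-negative
  k=0: (−1)^1·41.5692/(12)·0.7332^5·0.6801^1 = -0.499014
  k=1: (−1)^2·41.5692/(4)·0.7332^3·0.6801^3 = +1.288085
  k=2: (−1)^3·41.5692/(12)·0.7332^1·0.6801^5 = -0.369432
d^3_{1,0}(1.4957) = -0.499014 +1.288085 -0.369432 = +0.419640
|D^3_{1,0}|² = |d^3_{1,0}(β)|² = (+0.419640)² = 0.176098 (the z-rotation phases have unit modulus)

P=0.1761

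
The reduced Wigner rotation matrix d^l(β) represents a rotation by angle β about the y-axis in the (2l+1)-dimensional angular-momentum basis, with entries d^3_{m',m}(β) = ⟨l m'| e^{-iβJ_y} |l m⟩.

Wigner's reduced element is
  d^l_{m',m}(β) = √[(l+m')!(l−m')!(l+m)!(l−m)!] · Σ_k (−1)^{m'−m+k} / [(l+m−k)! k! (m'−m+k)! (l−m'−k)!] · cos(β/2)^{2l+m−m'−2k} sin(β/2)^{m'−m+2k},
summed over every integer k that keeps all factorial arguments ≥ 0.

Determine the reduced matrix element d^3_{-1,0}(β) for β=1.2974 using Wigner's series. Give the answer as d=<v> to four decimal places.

d^3_{-1,0}(β=1.2974) via Wigner's sum:
Half-angle: c=0.796870, s=0.604151. N=√(2·24·6·6)=41.569219
k∈{1,2,3} keeps every argument non-negative
  k=1: (−1)^0·41.5692/(12)·0.7969^5·0.6042^1 = +0.672470
  k=2: (−1)^1·41.5692/(4)·0.7969^3·0.6042^3 = -1.159606
  k=3: (−1)^2·41.5692/(12)·0.7969^1·0.6042^5 = +0.222180
d^3_{-1,0}(1.2974) = +0.672470 -1.159606 +0.222180 = -0.264956

d=-0.2650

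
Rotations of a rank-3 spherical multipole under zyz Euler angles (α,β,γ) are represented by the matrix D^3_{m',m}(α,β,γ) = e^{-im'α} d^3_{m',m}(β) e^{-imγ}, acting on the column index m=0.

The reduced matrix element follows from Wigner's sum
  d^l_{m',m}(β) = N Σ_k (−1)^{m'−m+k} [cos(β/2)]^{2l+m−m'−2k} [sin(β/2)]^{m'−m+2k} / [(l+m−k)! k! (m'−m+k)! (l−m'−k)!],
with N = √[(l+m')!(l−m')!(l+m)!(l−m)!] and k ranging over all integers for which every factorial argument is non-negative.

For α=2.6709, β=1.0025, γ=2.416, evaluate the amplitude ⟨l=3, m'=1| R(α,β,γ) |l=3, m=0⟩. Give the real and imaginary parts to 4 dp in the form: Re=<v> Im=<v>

Re=0.1458 Im=0.0742

D^3_{1,0}(2.6709,1.0025,2.416) = e^{-i·1·2.6709}·d^3_{1,0}(1.0025)·e^{-i·0·2.416}. Compute d first:
Half-angle: c=0.876983, s=0.480522. N=√(24·2·6·6)=41.569219
The bounds max(0,m−m')=0 and min(l+m,l−m')=2 give 3 terms
  k=0: (−1)^1·41.5692/(12)·0.8770^5·0.4805^1 = -0.863493
  k=1: (−1)^2·41.5692/(4)·0.8770^3·0.4805^3 = +0.777723
  k=2: (−1)^3·41.5692/(12)·0.8770^1·0.4805^5 = -0.077830
d^3_{1,0}(1.0025) = -0.863493 +0.777723 -0.077830 = -0.163600
D = (-0.891254-0.453504i)·(-0.163600)·(+1.000000+0.000000i) = +0.145809+0.074193i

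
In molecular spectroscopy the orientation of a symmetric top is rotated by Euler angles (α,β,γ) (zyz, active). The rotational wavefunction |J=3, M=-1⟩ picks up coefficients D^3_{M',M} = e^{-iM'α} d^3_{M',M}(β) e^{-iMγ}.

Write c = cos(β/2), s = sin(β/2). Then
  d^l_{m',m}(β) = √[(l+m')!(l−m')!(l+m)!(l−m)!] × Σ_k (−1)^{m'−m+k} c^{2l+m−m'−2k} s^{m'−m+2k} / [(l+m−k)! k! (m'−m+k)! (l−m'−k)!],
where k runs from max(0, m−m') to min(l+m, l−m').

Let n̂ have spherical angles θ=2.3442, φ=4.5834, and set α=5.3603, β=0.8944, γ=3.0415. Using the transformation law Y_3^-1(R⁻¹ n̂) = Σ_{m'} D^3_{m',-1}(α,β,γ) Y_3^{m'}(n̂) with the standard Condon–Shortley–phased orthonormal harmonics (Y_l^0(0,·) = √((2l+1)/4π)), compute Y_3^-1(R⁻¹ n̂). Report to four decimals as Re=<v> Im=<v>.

Need the full column D^3_{m',-1} for m'=−3..3 at α=5.3603, β=0.8944, γ=3.0415.
cos(β/2)=0.901661, sin(β/2)=0.432443
d^3_{-3,-1}: single k=2 term ⇒ +0.478715;  D = +0.461006+0.129000i
d^3_{-2,-1}: k∈[1..2] ⇒ +0.814978 -0.374926 = +0.440052;  D = +0.161206+0.409461i
d^3_{-1,-1}: k∈[0..2] ⇒ +0.537355 -0.988828 +0.170589 = -0.280884;  D = +0.146292-0.239780i
d^3_{0,-1}: k∈[0..2] ⇒ -0.892764 +0.616067 -0.047236 = -0.323934;  D = +0.322312-0.032369i
d^3_{1,-1}: k∈[0..2] ⇒ +0.741621 -0.227453 +0.006540 = +0.520709;  D = -0.354174-0.381705i
d^3_{2,-1}: k∈[0..1] ⇒ -0.374926 +0.043121 = -0.331806;  D = -0.057731+0.326745i
d^3_{3,-1}: single k=0 term ⇒ +0.110115;  D = +0.098024-0.050167i
Y_3^{m'}(θ=2.3442,φ=4.5834) and Σ D·Y over m':
  (+0.4610+0.1290i)·(+0.0577-0.1415i)  (+0.1612+0.4095i)·(+0.3534+0.0933i)  (+0.1463-0.2398i)·(-0.0428+0.3302i)  (+0.3223-0.0324i)·(+0.1460+0.0000i)  (-0.3542-0.3817i)·(+0.0428+0.3302i)  (-0.0577+0.3267i)·(+0.3534-0.0933i)  (+0.0980-0.0502i)·(-0.0577-0.1415i)
Y_3^-1(R⁻¹ n̂) = +0.291805+0.132367i

Re=0.2918 Im=0.1324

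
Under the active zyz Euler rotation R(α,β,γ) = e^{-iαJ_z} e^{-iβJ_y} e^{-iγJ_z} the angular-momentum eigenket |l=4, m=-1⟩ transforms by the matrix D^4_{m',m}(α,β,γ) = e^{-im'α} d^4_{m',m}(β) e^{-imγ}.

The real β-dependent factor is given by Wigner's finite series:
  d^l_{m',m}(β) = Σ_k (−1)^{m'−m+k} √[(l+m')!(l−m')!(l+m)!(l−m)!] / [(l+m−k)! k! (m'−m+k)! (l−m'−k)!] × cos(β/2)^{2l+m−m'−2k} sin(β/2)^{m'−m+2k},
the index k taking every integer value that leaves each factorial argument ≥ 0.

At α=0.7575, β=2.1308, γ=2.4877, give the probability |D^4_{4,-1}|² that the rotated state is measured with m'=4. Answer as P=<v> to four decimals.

P=0.1897

First d^4_{4,-1}(β=2.1308), then the phase factors e^{-i(4)α} and e^{-i(-1)γ}:
c=cos(2.1308/2)=0.484154, s=sin(2.1308/2)=0.874983; N=√[40320·1·6·120]=5387.986637
The bounds max(0,m−m')=0 and min(l+m,l−m')=0 give 1 term
  k=0: (−1)^5·5387.9866/(720)·0.4842^3·0.8750^5 = -0.435555
d^4_{4,-1}(2.1308) = -0.435555
|D^4_{4,-1}|² = |d^4_{4,-1}(β)|² = (-0.435555)² = 0.189708 (the z-rotation phases have unit modulus)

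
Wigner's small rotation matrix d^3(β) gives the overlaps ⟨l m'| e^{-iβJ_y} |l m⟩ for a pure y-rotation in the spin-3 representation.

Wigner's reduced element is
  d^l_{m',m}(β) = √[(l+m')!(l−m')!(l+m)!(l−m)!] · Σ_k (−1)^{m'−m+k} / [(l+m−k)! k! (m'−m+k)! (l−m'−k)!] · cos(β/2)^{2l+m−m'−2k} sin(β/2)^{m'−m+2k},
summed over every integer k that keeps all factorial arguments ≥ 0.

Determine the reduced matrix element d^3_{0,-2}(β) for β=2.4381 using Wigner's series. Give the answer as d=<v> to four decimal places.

d^3_{0,-2}(β=2.4381) via Wigner's sum:
Half-angle: c=0.344538, s=0.938772. N=√(6·6·1·120)=65.726707
k: max(0,(-2)−(0))=0 … min(3+(-2),3−(0))=1
  k=0: (−1)^2·65.7267/(12)·0.3445^4·0.9388^2 = +0.068019
  k=1: (−1)^3·65.7267/(12)·0.3445^2·0.9388^4 = -0.504982
d^3_{0,-2}(2.4381) = +0.068019 -0.504982 = -0.436963

d=-0.4370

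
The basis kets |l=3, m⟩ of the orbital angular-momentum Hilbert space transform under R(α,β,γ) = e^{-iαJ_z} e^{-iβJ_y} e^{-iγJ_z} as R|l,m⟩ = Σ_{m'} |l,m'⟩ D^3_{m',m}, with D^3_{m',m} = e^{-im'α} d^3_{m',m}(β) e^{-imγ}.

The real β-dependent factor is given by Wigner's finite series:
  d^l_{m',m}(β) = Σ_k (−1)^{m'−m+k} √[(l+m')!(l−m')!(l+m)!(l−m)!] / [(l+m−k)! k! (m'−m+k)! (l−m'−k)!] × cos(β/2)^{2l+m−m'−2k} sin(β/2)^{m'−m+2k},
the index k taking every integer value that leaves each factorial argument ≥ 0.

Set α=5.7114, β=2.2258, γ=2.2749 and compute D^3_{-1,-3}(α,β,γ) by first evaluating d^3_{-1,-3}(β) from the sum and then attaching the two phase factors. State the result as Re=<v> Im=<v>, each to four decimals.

Re=0.1189 Im=-0.0036

D^3_{-1,-3}(5.7114,2.2258,2.2749) = e^{-i·-1·5.7114}·d^3_{-1,-3}(2.2258)·e^{-i·-3·2.2749}. Compute d first:
c=cos(2.2258/2)=0.442062, s=sin(2.2258/2)=0.896984; N=√[2·24·1·720]=185.903201
Admissible k: 0..0 (factorial args all ≥0)
  k=0: (−1)^2·185.9032/(48)·0.4421^4·0.8970^2 = +0.119000
d^3_{-1,-3}(2.2258) = +0.119000
Attach z-rotation phases: D = e^{-i(-1)(5.7114)}·(+0.119000)·e^{-i(-3)(2.2749)} = +0.118946-0.003602i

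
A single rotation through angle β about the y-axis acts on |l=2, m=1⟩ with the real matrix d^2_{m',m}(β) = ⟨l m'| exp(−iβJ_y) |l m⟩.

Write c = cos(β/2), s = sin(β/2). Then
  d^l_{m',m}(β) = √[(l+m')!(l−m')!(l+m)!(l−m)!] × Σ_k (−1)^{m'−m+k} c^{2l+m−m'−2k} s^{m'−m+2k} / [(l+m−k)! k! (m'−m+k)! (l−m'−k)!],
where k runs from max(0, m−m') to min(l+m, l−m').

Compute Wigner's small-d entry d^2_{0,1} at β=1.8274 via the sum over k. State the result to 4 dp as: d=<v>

d^2_{0,1}(β=1.8274) via Wigner's sum:
With c≡cos(β/2)=0.610820 and s≡sin(β/2)=0.791769, N=[2·2·6·1]^{1/2}=4.898979
k: max(0,(1)−(0))=1 … min(2+(1),2−(0))=2
  k=1: (−1)^0·4.8990/(2)·0.6108^3·0.7918^1 = +0.441992
  k=2: (−1)^1·4.8990/(2)·0.6108^1·0.7918^3 = -0.742651
d^2_{0,1}(1.8274) = +0.441992 -0.742651 = -0.300659

d=-0.3007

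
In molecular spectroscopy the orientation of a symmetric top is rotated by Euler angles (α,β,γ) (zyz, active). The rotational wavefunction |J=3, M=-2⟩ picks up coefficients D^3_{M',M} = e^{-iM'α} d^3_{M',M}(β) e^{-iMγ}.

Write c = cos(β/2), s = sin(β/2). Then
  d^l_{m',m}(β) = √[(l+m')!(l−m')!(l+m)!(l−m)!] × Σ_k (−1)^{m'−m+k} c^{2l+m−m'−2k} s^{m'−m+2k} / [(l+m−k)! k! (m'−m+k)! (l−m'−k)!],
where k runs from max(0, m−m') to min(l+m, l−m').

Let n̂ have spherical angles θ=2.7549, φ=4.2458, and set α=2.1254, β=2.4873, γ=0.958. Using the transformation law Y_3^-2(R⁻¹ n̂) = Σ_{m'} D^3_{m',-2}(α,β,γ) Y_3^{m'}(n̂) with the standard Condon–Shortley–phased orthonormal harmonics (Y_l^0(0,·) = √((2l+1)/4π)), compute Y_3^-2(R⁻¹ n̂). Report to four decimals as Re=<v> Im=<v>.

Re=0.1856 Im=0.3439

Need the full column D^3_{m',-2} for m'=−3..3 at α=2.1254, β=2.4873, γ=0.958.
cos(β/2)=0.321342, sin(β/2)=0.946963
d^3_{-3,-2}: single k=1 term ⇒ +0.007948;  D = -0.003372+0.007197i
d^3_{-2,-2}: k∈[0..1] ⇒ +0.001101 -0.047809 = -0.046708;  D = -0.046392+0.005424i
d^3_{-1,-2}: k∈[0..1] ⇒ -0.010261 +0.178210 = +0.167949;  D = -0.104424-0.131539i
d^3_{0,-2}: k∈[0..1] ⇒ +0.052372 -0.454808 = -0.402436;  D = +0.136180-0.378695i
d^3_{1,-2}: k∈[0..1] ⇒ -0.178210 +0.773808 = +0.595598;  D = +0.582587-0.123809i
d^3_{2,-2}: k∈[0..1] ⇒ +0.415181 -0.721105 = -0.305924;  D = +0.211644+0.220899i
d^3_{3,-2}: single k=0 term ⇒ -0.599389;  D = +0.149562-0.580429i
Y_3^{m'}(θ=2.7549,φ=4.2458) and Σ D·Y over m':
  (-0.0034+0.0072i)·(+0.0221-0.0038i)  (-0.0464+0.0054i)·(+0.0801+0.1082i)  (-0.1044-0.1315i)·(-0.1803+0.3580i)  (+0.1362-0.3787i)·(-0.4455+0.0000i)  (+0.5826-0.1238i)·(+0.1803+0.3580i)  (+0.2116+0.2209i)·(+0.0801-0.1082i)  (+0.1496-0.5804i)·(-0.0221-0.0038i)
Y_3^-2(R⁻¹ n̂) = +0.185627+0.343898i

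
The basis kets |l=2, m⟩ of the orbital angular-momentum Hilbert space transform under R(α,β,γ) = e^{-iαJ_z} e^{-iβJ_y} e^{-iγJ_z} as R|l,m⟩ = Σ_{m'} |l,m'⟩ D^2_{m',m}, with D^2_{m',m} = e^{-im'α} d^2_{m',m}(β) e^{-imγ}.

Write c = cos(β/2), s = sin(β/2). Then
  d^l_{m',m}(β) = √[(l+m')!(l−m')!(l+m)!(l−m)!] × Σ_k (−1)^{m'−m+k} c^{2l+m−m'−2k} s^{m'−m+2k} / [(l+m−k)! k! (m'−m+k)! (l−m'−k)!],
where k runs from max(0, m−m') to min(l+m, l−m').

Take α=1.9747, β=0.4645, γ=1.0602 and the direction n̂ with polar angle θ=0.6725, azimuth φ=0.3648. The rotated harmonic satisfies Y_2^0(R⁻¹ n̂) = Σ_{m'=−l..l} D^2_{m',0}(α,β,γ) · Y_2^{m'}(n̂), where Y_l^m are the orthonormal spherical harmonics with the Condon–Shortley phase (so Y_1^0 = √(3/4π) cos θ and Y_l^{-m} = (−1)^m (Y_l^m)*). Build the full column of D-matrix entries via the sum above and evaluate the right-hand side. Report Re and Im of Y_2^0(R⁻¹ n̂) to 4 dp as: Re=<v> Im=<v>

Need the full column D^2_{m',0} for m'=−2..2 at α=1.9747, β=0.4645, γ=1.0602.
cos(β/2)=0.973151, sin(β/2)=0.230168
d^2_{-2,0}: single k=2 term ⇒ +0.122892;  D = -0.084929-0.088823i
d^2_{-1,0}: k∈[1..2] ⇒ +0.519590 -0.029066 = +0.490524;  D = -0.192781+0.451053i
d^2_{0,0}: k∈[0..2] ⇒ +0.896852 -0.200682 +0.002807 = +0.698976;  D = +0.698976+0.000000i
d^2_{1,0}: k∈[0..1] ⇒ -0.519590 +0.029066 = -0.490524;  D = +0.192781+0.451053i
d^2_{2,0}: single k=0 term ⇒ +0.122892;  D = -0.084929+0.088823i
Y_2^{m'}(θ=0.6725,φ=0.3648) and Σ D·Y over m':
  (-0.0849-0.0888i)·(+0.1117-0.0999i)  (-0.1928+0.4511i)·(+0.3517-0.1343i)  (+0.6990+0.0000i)·(+0.2636+0.0000i)  (+0.1928+0.4511i)·(-0.3517-0.1343i)  (-0.0849+0.0888i)·(+0.1117+0.0999i)
Y_2^0(R⁻¹ n̂) = +0.133090+0.000000i

Re=0.1331 Im=0.0000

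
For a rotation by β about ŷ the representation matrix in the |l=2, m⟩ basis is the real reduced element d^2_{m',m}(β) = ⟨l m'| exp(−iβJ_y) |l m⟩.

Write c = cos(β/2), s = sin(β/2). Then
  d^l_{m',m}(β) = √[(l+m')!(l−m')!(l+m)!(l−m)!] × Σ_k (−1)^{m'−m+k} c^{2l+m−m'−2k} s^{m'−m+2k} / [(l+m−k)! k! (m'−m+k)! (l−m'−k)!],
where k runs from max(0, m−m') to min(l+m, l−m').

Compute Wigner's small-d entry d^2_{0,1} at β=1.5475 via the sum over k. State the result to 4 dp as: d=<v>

d^2_{0,1}(β=1.5475) via Wigner's sum:
With c≡cos(β/2)=0.715295 and s≡sin(β/2)=0.698823, N=[2·2·6·1]^{1/2}=4.898979
k: max(0,(1)−(0))=1 … min(2+(1),2−(0))=2
  k=1: (−1)^0·4.8990/(2)·0.7153^3·0.6988^1 = +0.626467
  k=2: (−1)^1·4.8990/(2)·0.7153^1·0.6988^3 = -0.597945
d^2_{0,1}(1.5475) = +0.626467 -0.597945 = +0.028522

d=0.0285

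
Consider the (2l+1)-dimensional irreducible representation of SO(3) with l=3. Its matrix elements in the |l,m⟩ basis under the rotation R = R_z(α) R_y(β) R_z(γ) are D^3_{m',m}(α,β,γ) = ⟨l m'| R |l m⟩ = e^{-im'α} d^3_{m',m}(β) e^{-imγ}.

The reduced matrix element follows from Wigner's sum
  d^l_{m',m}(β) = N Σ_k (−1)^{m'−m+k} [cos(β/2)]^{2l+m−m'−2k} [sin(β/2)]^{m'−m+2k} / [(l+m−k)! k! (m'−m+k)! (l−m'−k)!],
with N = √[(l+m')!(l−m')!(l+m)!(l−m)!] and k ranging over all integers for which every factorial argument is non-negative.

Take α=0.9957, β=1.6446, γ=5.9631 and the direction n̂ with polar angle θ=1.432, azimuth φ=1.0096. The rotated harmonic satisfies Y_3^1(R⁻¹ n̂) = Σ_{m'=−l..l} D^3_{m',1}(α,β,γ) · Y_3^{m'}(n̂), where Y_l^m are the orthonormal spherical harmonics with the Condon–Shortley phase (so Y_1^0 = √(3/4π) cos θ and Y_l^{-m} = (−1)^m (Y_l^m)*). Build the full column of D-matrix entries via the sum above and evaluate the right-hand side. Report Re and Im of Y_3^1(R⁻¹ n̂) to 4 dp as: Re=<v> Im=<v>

Re=0.2497 Im=0.0651

Need the full column D^3_{m',1} for m'=−3..3 at α=0.9957, β=1.6446, γ=5.9631.
cos(β/2)=0.680538, sin(β/2)=0.732713
d^3_{-3,1}: single k=4 term ⇒ +0.516994;  D = -0.509922-0.085220i
d^3_{-2,1}: k∈[3..4] ⇒ +0.784131 -0.454487 = +0.329643;  D = -0.222442+0.243278i
d^3_{-1,1}: k∈[2..4] ⇒ +0.690920 -1.067899 +0.154740 = -0.222238;  D = -0.056061-0.215051i
d^3_{0,1}: k∈[1..3] ⇒ +0.370498 -1.288458 +0.497866 = -0.420094;  D = -0.398757-0.132182i
d^3_{1,1}: k∈[0..2] ⇒ +0.099338 -0.921227 +0.800924 = -0.020966;  D = -0.016360+0.013111i
d^3_{2,1}: k∈[0..1] ⇒ -0.338217 +0.784131 = +0.445914;  D = -0.044747-0.443663i
d^3_{3,1}: single k=0 term ⇒ +0.445987;  D = -0.396699-0.203800i
Y_3^{m'}(θ=1.432,φ=1.0096) and Σ D·Y over m':
  (-0.5099-0.0852i)·(-0.4027-0.0456i)  (-0.2224+0.2433i)·(-0.0601-0.1250i)  (-0.0561-0.2151i)·(-0.1540+0.2450i)  (-0.3988-0.1322i)·(-0.1499+0.0000i)  (-0.0164+0.0131i)·(+0.1540+0.2450i)  (-0.0447-0.4437i)·(-0.0601+0.1250i)  (-0.3967-0.2038i)·(+0.4027-0.0456i)
Y_3^1(R⁻¹ n̂) = +0.249721+0.065079i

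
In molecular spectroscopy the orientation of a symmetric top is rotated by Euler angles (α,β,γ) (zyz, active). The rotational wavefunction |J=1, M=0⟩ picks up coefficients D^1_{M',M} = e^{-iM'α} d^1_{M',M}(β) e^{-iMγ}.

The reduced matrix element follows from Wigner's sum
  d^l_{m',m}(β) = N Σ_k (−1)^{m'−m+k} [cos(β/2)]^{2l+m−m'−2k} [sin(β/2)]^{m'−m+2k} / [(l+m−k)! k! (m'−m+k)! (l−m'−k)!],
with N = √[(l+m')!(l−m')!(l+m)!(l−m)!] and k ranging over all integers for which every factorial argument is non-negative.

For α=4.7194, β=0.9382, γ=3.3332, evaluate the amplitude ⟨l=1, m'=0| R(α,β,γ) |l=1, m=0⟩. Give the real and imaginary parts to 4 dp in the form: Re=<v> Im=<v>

Split into d^1_{0,0}(β=0.9382) × two z-phases.
With c≡cos(β/2)=0.891976 and s≡sin(β/2)=0.452084, N=[1·1·1·1]^{1/2}=1.000000
k: max(0,(0)−(0))=0 … min(1+(0),1−(0))=1
  k=0: (−1)^0·1.0000/(1)·0.8920^2·0.4521^0 = +0.795620
  k=1: (−1)^1·1.0000/(1)·0.8920^0·0.4521^2 = -0.204380
d^1_{0,0}(0.9382) = +0.795620 -0.204380 = +0.591241
Attach z-rotation phases: D = e^{-i(0)(4.7194)}·(+0.591241)·e^{-i(0)(3.3332)} = +0.591241+0.000000i

Re=0.5912 Im=0.0000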